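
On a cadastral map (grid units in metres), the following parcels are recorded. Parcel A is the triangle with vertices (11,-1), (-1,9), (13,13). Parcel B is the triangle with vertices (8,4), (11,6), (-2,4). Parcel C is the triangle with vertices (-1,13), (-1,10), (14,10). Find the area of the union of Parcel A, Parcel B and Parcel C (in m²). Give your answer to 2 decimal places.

112.10

By inclusion–exclusion:
Individual areas: |Parcel A| = 94, |Parcel B| = 10, |Parcel C| = 22.5.
|Parcel A∩Parcel B| = 6.8182.
|Parcel A∩Parcel C| = 7.581.
|Parcel B∩Parcel C| = 0.
|Parcel A∩Parcel B∩Parcel C| = 0.
|Parcel A ∪ Parcel B ∪ Parcel C| = 126.5 − 14.3992 + 0 = 112.10.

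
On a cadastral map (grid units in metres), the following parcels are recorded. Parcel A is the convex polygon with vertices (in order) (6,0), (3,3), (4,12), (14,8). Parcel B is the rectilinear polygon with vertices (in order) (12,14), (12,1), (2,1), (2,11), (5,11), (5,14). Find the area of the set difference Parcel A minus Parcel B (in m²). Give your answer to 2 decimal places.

4.66

|Parcel A| = 71, |Parcel A∩Parcel B| = 66.3444.
|Parcel A ∖ Parcel B| = |Parcel A| − |Parcel A∩Parcel B| = 71 − 66.3444 = 4.66.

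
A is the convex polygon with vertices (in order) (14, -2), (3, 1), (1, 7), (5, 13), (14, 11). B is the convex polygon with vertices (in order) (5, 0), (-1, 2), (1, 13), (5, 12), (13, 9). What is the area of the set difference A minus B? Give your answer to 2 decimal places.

|A| = 145.5, |A∩B| = 78.1858.
|A ∖ B| = |A| − |A∩B| = 145.5 − 78.1858 = 67.31.

67.31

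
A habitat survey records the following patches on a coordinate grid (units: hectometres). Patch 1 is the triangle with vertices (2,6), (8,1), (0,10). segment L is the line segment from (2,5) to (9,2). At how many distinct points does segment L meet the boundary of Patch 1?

2

The segment meets the boundary at (5.949,3.308), (4.471,3.941).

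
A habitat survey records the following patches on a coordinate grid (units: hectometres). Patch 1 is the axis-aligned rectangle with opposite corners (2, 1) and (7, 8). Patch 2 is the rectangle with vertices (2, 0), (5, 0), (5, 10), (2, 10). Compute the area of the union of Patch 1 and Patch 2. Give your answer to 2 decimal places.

44.00

By inclusion–exclusion:
Individual areas: |Patch 1| = 35, |Patch 2| = 30.
|Patch 1∩Patch 2|: x∈[2,5], y∈[1,8] → 3·7 = 21.
|Patch 1 ∪ Patch 2| = 65 − 21 = 44.00.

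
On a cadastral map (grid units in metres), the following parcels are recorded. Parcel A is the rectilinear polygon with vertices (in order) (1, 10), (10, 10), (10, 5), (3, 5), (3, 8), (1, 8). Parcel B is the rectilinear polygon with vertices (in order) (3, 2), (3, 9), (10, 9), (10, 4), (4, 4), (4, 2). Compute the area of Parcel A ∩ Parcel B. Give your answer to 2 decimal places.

28.00

The intersection is the polygon with vertices (10,5), (3,5), (3,8), (3,9), (10,9).
By the shoelace formula its area is 28.00.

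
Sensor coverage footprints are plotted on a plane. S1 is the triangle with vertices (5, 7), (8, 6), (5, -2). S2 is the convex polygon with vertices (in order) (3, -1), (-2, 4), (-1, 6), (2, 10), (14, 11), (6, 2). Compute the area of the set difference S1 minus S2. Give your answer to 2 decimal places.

2.74

|S1| = 13.5, |S1∩S2| = 10.7568.
|S1 ∖ S2| = |S1| − |S1∩S2| = 13.5 − 10.7568 = 2.74.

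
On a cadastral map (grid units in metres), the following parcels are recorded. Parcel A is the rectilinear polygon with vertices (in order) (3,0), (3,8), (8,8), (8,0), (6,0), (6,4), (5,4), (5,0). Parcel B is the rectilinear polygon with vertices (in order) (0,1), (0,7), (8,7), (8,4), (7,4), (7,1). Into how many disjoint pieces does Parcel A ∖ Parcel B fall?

3

Parcel A ∖ Parcel B splits into 3 disjoint pieces (area 2, area 5, area 5).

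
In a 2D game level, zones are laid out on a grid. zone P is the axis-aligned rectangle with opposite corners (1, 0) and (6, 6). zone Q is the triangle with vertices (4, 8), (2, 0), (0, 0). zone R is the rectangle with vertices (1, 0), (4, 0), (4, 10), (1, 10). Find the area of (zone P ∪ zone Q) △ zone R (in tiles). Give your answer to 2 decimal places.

|zone P ∪ zone Q| = 31.5.
|(zone P ∪ zone Q) ∩ zone R| = 18.5.
|(zone P ∪ zone Q) △ zone R| = 31.5 + 30 − 37 = 24.50.

24.50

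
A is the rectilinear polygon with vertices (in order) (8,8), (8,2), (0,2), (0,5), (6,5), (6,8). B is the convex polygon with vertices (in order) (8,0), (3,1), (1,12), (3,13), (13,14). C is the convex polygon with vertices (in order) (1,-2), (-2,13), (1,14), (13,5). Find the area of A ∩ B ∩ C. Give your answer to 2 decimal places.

22.36

The intersection is the polygon with vertices (2.818,2), (2.273,5), (6,5), (6,8), (8,8), (8,2.083), (7.857,2).
By the shoelace formula its area is 22.36.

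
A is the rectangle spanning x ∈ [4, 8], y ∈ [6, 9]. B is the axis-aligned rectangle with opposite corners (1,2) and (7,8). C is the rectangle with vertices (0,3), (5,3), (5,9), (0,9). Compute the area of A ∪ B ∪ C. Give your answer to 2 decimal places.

By inclusion–exclusion:
Individual areas: |A| = 12, |B| = 36, |C| = 30.
|A∩B|: x∈[4,7], y∈[6,8] → 3·2 = 6.
|A∩C|: x∈[4,5], y∈[6,9] → 1·3 = 3.
|B∩C|: x∈[1,5], y∈[3,8] → 4·5 = 20.
|A∩B∩C| = 2.
|A ∪ B ∪ C| = 78 − 29 + 2 = 51.00.

51.00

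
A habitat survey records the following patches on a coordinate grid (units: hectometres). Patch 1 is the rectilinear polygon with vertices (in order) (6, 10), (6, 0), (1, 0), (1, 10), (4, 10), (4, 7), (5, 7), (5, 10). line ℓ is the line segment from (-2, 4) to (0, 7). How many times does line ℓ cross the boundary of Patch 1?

0

The segment lies entirely outside Patch 1 and never meets its boundary.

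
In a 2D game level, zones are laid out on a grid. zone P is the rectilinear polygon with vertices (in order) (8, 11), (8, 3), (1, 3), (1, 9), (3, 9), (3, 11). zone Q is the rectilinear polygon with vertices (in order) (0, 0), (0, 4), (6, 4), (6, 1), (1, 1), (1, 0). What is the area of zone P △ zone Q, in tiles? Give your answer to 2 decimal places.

61.00

|zone P| = 52, |zone Q| = 19, |zone P∩zone Q| = 5.
|zone P △ zone Q| = |zone P| + |zone Q| − 2·|zone P∩zone Q| = 52 + 19 − 10 = 61.00.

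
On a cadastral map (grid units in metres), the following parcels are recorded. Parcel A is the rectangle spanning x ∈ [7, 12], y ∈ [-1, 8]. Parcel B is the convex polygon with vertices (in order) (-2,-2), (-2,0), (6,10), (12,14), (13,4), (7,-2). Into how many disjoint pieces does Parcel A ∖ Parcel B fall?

1

Parcel A ∖ Parcel B is a single connected region.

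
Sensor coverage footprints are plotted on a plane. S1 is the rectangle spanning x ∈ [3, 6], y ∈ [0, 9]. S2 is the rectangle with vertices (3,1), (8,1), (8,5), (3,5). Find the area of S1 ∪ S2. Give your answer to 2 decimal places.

35.00

By inclusion–exclusion:
Individual areas: |S1| = 27, |S2| = 20.
|S1∩S2|: x∈[3,6], y∈[1,5] → 3·4 = 12.
|S1 ∪ S2| = 47 − 12 = 35.00.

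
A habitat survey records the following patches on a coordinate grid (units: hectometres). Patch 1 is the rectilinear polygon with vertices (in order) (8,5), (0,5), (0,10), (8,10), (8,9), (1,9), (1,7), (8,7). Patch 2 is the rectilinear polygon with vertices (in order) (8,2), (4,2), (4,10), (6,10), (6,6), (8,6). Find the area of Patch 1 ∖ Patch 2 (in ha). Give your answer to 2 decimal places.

18.00

|Patch 1| = 26, |Patch 1∩Patch 2| = 8.
|Patch 1 ∖ Patch 2| = |Patch 1| − |Patch 1∩Patch 2| = 26 − 8 = 18.00.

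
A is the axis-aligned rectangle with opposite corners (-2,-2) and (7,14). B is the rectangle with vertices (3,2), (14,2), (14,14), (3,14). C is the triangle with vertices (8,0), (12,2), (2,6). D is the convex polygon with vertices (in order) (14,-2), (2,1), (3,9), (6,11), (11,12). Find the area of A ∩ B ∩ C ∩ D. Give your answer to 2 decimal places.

6.70

The intersection is the polygon with vertices (3,5), (3,5.6), (7,4), (7,2), (6,2).
By the shoelace formula its area is 6.70.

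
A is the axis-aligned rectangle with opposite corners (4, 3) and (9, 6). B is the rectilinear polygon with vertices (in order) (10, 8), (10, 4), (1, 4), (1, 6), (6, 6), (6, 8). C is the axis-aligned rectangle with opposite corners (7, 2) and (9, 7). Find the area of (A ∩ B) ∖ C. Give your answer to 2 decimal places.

|A ∩ B| = 10.
|(A ∩ B) ∩ C| = 4.
|(A ∩ B) ∖ C| = 10 − 4 = 6.00.

6.00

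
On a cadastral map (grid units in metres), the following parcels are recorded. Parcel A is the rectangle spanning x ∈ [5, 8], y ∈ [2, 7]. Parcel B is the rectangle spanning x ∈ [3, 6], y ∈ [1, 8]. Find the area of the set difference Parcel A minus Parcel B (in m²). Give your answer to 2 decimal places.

10.00

|Parcel A∩Parcel B|: x∈[5,6], y∈[2,7] → 1·5 = 5.
|Parcel A| = 15.
|Parcel A ∖ Parcel B| = |Parcel A| − |Parcel A∩Parcel B| = 15 − 5 = 10.00.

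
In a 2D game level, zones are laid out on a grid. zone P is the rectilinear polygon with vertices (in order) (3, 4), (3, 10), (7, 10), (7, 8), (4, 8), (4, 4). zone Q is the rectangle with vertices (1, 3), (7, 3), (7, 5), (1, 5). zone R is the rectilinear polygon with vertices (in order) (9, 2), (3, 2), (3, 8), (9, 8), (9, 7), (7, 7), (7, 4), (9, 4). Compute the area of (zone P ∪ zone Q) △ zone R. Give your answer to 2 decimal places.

31.00

|zone P ∪ zone Q| = 23.
|(zone P ∪ zone Q) ∩ zone R| = 11.
|(zone P ∪ zone Q) △ zone R| = 23 + 30 − 22 = 31.00.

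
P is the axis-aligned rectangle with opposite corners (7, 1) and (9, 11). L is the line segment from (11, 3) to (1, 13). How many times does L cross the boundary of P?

The segment meets the boundary at (7,7), (9,5).

2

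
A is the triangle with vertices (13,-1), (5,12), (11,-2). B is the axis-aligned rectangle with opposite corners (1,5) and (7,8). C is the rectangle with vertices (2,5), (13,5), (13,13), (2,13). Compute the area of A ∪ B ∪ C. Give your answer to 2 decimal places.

103.42

By inclusion–exclusion:
Individual areas: |A| = 17, |B| = 18, |C| = 88.
|A∩B| = 0.0952.
|A∩C| = 4.5769.
|B∩C|: x∈[2,7], y∈[5,8] → 5·3 = 15.
|A∩B∩C| = 0.0952.
|A ∪ B ∪ C| = 123 − 19.6722 + 0.0952 = 103.42.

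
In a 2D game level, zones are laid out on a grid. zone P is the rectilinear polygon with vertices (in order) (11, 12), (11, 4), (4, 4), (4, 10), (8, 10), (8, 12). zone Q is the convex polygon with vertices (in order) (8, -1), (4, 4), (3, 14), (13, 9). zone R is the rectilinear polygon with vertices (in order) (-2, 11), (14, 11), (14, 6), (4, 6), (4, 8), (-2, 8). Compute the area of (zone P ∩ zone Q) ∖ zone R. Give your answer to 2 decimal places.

14.00

|zone P ∩ zone Q| = 44.
|(zone P ∩ zone Q) ∩ zone R| = 30.
|(zone P ∩ zone Q) ∖ zone R| = 44 − 30 = 14.00.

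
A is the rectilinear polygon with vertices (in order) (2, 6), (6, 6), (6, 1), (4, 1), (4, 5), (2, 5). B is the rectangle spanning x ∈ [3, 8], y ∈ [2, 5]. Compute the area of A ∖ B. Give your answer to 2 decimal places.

|A| = 12, |A∩B| = 6.
|A ∖ B| = |A| − |A∩B| = 12 − 6 = 6.00.

6.00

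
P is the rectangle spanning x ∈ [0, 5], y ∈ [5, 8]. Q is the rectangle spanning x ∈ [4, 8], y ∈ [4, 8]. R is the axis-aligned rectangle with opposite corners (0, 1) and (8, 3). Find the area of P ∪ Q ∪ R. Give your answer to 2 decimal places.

By inclusion–exclusion:
Individual areas: |P| = 15, |Q| = 16, |R| = 16.
|P∩Q|: x∈[4,5], y∈[5,8] → 1·3 = 3.
|P∩R| = 0 (no overlap).
|Q∩R| = 0 (no overlap).
|P∩Q∩R| = 0.
|P ∪ Q ∪ R| = 47 − 3 + 0 = 44.00.

44.00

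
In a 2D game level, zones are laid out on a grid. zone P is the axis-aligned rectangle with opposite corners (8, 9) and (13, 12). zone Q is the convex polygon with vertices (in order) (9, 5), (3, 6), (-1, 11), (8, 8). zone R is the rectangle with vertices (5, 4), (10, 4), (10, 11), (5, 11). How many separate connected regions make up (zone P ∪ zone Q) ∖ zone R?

2

(zone P ∪ zone Q) ∖ zone R splits into 2 disjoint pieces (area 11, area 14.3333).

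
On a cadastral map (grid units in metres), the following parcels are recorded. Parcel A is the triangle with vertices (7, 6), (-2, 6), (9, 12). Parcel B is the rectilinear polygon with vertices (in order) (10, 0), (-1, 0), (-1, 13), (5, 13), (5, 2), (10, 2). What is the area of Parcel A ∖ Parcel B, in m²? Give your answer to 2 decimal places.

|Parcel A| = 27, |Parcel A∩Parcel B| = 13.0909.
|Parcel A ∖ Parcel B| = |Parcel A| − |Parcel A∩Parcel B| = 27 − 13.0909 = 13.91.

13.91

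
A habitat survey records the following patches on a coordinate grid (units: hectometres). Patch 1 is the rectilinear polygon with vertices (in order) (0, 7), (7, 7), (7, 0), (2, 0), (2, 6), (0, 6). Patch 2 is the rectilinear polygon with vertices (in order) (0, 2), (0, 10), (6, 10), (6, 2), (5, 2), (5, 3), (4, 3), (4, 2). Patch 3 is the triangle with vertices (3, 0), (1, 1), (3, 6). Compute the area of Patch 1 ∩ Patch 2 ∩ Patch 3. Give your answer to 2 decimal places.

2.75

The intersection is the polygon with vertices (2,2), (2,3.5), (3,6), (3,2).
By the shoelace formula its area is 2.75.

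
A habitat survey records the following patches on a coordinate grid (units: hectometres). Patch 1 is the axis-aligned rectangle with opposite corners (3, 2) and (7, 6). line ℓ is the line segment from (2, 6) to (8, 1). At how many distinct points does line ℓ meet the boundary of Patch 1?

2

The segment meets the boundary at (6.8,2), (3,5.167).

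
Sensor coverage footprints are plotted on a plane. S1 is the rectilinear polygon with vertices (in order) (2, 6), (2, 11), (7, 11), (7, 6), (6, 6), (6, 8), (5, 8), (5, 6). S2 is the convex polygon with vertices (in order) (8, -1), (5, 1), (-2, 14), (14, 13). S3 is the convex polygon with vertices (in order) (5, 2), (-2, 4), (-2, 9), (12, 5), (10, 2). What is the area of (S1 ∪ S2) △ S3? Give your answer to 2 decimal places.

|S1 ∪ S2| = 127.5879.
|(S1 ∪ S2) ∩ S3| = 32.7502.
|(S1 ∪ S2) △ S3| = 127.5879 + 60 − 65.5005 = 122.09.

122.09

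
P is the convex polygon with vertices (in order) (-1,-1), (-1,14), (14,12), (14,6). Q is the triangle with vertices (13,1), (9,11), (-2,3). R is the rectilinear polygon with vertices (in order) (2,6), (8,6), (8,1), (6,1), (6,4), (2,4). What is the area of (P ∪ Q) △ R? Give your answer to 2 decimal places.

|P ∪ Q| = 171.5926.
|(P ∪ Q) ∩ R| = 16.4.
|(P ∪ Q) △ R| = 171.5926 + 18 − 32.8 = 156.79.

156.79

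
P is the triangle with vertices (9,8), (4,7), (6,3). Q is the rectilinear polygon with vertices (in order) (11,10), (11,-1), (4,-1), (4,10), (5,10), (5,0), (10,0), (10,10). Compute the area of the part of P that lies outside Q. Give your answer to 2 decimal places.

|P| = 11, |P∩Q| = 1.1.
|P ∖ Q| = |P| − |P∩Q| = 11 − 1.1 = 9.90.

9.90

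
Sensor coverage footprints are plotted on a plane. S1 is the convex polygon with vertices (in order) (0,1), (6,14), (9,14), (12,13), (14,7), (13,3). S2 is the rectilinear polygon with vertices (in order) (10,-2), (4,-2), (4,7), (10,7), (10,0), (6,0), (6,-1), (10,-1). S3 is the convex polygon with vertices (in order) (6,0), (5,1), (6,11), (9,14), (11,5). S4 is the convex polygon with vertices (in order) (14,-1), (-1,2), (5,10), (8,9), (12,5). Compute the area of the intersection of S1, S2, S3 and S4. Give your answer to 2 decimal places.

21.20

The intersection is the polygon with vertices (10,4), (8.273,2.273), (5.078,1.781), (5.6,7), (10,7).
By the shoelace formula its area is 21.20.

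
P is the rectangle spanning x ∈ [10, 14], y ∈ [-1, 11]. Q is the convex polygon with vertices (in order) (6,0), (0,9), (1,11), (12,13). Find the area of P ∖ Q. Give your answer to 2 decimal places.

|P| = 48, |P∩Q| = 1.2564.
|P ∖ Q| = |P| − |P∩Q| = 48 − 1.2564 = 46.74.

46.74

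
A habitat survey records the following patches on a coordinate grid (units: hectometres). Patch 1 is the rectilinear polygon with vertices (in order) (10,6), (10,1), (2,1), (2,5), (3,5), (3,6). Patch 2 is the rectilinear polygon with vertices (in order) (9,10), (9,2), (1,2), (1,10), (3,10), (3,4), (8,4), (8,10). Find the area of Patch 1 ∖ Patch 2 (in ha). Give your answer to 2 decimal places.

22.00

|Patch 1| = 39, |Patch 1∩Patch 2| = 17.
|Patch 1 ∖ Patch 2| = |Patch 1| − |Patch 1∩Patch 2| = 39 − 17 = 22.00.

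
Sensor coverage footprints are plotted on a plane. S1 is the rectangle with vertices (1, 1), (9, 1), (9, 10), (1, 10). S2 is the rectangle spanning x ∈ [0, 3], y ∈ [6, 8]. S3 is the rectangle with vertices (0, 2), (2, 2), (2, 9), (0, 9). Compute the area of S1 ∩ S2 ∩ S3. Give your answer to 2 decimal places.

The intersection is the polygon with vertices (2,8), (2,6), (1,6), (1,8).
By the shoelace formula its area is 2.00.

2.00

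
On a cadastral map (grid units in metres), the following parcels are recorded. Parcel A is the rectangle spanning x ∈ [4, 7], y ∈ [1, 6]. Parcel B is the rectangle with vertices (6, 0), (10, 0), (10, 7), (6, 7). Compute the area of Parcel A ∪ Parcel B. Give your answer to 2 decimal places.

By inclusion–exclusion:
Individual areas: |Parcel A| = 15, |Parcel B| = 28.
|Parcel A∩Parcel B|: x∈[6,7], y∈[1,6] → 1·5 = 5.
|Parcel A ∪ Parcel B| = 43 − 5 = 38.00.

38.00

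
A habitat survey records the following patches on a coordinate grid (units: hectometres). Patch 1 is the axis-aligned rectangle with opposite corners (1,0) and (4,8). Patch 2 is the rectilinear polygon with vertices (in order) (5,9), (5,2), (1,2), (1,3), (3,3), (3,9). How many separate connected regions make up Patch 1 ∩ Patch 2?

1

Patch 1 ∩ Patch 2 is a single connected region.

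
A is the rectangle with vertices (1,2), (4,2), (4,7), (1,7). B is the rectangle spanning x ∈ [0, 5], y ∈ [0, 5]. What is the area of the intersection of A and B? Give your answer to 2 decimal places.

|A∩B|: x∈[1,4], y∈[2,5] → 3·3 = 9.

9.00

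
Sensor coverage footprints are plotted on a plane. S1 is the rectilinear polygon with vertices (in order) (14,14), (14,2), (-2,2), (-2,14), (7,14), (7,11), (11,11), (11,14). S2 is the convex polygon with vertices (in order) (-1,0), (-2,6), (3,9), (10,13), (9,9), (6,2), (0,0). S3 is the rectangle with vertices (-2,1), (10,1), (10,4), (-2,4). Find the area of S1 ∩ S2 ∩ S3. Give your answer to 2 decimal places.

The intersection is the polygon with vertices (-1.667,4), (6.857,4), (6,2), (-1.333,2).
By the shoelace formula its area is 15.86.

15.86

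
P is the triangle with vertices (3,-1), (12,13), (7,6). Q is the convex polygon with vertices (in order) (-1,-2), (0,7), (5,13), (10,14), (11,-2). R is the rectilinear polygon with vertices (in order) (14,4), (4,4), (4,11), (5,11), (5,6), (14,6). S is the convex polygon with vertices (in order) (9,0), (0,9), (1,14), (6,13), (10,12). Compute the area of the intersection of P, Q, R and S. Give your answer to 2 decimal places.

0.86

The intersection is the polygon with vertices (7.5,6), (6.214,4), (5.857,4), (7,6).
By the shoelace formula its area is 0.86.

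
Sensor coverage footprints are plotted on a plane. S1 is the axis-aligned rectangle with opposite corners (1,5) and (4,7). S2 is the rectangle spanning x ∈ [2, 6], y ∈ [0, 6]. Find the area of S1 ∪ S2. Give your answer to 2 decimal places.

By inclusion–exclusion:
Individual areas: |S1| = 6, |S2| = 24.
|S1∩S2|: x∈[2,4], y∈[5,6] → 2·1 = 2.
|S1 ∪ S2| = 30 − 2 = 28.00.

28.00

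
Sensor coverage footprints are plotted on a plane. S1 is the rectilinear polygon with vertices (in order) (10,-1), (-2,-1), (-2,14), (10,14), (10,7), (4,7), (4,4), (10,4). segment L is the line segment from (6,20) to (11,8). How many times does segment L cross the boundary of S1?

2

The segment meets the boundary at (10,10.4), (8.5,14).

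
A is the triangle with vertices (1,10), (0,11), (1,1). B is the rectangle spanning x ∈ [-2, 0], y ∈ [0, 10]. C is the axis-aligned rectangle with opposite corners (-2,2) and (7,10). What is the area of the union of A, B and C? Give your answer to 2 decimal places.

By inclusion–exclusion:
Individual areas: |A| = 4.5, |B| = 20, |C| = 72.
|A∩B| = 0.
|A∩C| = 4.
|B∩C|: x∈[-2,0], y∈[2,10] → 2·8 = 16.
|A∩B∩C| = 0.
|A ∪ B ∪ C| = 96.5 − 20 + 0 = 76.50.

76.50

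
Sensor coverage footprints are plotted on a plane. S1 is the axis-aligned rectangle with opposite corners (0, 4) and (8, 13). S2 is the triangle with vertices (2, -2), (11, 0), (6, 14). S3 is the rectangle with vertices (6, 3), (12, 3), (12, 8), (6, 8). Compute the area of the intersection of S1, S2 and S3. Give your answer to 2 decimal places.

8.00

The intersection is the polygon with vertices (6,4), (6,8), (8,8), (8,4).
By the shoelace formula its area is 8.00.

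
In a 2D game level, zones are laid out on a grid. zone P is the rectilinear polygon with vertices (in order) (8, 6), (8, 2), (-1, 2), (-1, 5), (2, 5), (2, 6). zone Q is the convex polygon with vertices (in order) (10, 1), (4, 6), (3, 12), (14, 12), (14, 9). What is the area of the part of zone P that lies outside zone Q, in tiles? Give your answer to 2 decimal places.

26.33

|zone P| = 33, |zone P∩zone Q| = 6.6667.
|zone P ∖ zone Q| = |zone P| − |zone P∩zone Q| = 33 − 6.6667 = 26.33.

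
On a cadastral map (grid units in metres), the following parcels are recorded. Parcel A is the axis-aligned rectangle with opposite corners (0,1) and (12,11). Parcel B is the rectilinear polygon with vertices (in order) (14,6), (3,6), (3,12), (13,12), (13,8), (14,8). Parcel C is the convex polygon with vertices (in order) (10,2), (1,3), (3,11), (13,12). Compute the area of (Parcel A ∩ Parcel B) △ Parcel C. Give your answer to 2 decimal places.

42.63

|Parcel A ∩ Parcel B| = 45.
|(Parcel A ∩ Parcel B) ∩ Parcel C| = 43.9333.
|(Parcel A ∩ Parcel B) △ Parcel C| = 45 + 85.5 − 87.8667 = 42.63.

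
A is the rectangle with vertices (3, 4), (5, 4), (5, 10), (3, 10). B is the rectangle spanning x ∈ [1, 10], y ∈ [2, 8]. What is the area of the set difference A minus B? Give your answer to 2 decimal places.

4.00

|A∩B|: x∈[3,5], y∈[4,8] → 2·4 = 8.
|A| = 12.
|A ∖ B| = |A| − |A∩B| = 12 − 8 = 4.00.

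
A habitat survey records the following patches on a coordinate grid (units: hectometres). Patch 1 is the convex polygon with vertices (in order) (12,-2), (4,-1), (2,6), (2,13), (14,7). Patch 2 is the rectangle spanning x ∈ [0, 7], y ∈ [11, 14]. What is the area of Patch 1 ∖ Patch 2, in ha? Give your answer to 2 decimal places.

|Patch 1| = 122, |Patch 1∩Patch 2| = 4.
|Patch 1 ∖ Patch 2| = |Patch 1| − |Patch 1∩Patch 2| = 122 − 4 = 118.00.

118.00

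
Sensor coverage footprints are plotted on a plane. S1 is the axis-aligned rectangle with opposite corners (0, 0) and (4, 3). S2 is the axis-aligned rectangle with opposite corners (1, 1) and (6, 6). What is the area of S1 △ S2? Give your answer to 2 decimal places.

25.00

|S1∩S2|: x∈[1,4], y∈[1,3] → 3·2 = 6.
|S1 △ S2| = |S1| + |S2| − 2·|S1∩S2| = 12 + 25 − 12 = 25.00.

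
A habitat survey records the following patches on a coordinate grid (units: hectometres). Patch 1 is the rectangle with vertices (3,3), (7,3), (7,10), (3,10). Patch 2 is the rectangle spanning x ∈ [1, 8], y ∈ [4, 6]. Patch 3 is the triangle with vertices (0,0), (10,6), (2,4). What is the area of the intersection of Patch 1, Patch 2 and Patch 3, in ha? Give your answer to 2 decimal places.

The intersection is the polygon with vertices (3,4), (3,4.25), (7,5.25), (7,4.2), (6.667,4).
By the shoelace formula its area is 2.97.

2.97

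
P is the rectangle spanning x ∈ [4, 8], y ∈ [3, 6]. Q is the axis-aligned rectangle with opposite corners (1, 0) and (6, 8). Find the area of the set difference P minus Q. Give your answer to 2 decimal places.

6.00

|P∩Q|: x∈[4,6], y∈[3,6] → 2·3 = 6.
|P| = 12.
|P ∖ Q| = |P| − |P∩Q| = 12 − 6 = 6.00.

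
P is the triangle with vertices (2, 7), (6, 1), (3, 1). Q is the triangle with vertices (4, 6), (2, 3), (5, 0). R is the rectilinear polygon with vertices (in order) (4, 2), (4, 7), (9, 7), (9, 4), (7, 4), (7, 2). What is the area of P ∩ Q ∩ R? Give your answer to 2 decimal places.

0.89

The intersection is the polygon with vertices (4.667,2), (4,2), (4,4), (4.444,3.333).
By the shoelace formula its area is 0.89.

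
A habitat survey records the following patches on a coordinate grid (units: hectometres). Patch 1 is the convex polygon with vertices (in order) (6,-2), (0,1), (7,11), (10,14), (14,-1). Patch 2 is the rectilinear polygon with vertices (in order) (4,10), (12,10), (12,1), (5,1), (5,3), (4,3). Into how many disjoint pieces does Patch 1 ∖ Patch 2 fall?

Patch 1 ∖ Patch 2 splits into 2 disjoint pieces (area 45.9286, area 9.9833).

2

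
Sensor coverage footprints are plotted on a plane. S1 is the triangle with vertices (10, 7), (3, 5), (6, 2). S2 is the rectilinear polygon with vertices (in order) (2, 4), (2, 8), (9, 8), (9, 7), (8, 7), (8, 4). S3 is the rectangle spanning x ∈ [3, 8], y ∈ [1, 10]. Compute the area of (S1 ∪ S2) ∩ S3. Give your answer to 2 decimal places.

23.60

|S1 ∪ S2| = 30.5286.
|(S1 ∪ S2) ∩ S3| = 23.60.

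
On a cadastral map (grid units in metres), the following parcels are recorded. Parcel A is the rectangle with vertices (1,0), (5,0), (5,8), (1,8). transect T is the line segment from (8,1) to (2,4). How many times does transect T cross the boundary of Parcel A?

The segment meets the boundary at (5,2.5).

1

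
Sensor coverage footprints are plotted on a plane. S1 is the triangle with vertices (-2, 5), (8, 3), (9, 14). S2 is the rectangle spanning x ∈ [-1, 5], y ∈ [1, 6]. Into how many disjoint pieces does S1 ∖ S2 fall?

2

S1 ∖ S2 splits into 2 disjoint pieces (area 0.5091, area 44.7111).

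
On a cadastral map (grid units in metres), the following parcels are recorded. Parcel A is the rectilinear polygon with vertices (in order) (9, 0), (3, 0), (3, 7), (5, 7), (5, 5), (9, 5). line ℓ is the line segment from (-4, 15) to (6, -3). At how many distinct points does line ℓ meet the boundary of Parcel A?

2

The segment meets the boundary at (4.333,0), (3,2.4).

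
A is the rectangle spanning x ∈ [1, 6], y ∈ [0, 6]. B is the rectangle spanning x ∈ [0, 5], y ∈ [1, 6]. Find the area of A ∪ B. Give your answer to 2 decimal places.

By inclusion–exclusion:
Individual areas: |A| = 30, |B| = 25.
|A∩B|: x∈[1,5], y∈[1,6] → 4·5 = 20.
|A ∪ B| = 55 − 20 = 35.00.

35.00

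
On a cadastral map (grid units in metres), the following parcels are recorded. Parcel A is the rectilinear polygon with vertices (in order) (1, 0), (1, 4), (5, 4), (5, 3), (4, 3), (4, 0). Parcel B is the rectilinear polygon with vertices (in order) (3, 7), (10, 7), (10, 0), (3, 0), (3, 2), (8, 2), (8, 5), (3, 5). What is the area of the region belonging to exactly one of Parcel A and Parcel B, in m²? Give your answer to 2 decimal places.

43.00

|Parcel A| = 13, |Parcel B| = 34, |Parcel A∩Parcel B| = 2.
|Parcel A △ Parcel B| = |Parcel A| + |Parcel B| − 2·|Parcel A∩Parcel B| = 13 + 34 − 4 = 43.00.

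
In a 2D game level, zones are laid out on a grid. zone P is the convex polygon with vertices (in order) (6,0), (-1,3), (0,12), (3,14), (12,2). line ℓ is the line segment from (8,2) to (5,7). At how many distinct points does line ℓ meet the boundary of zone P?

The segment lies entirely inside zone P and never meets its boundary.

0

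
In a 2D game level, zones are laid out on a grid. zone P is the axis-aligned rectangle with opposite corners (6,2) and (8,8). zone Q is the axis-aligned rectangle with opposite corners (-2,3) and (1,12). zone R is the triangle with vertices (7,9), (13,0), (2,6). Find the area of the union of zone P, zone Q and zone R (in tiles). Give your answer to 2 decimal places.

By inclusion–exclusion:
Individual areas: |zone P| = 12, |zone Q| = 27, |zone R| = 31.5.
|zone P∩zone Q| = 0 (no overlap).
|zone P∩zone R| = 9.3712.
|zone Q∩zone R| = 0.
|zone P∩zone Q∩zone R| = 0.
|zone P ∪ zone Q ∪ zone R| = 70.5 − 9.3712 + 0 = 61.13.

61.13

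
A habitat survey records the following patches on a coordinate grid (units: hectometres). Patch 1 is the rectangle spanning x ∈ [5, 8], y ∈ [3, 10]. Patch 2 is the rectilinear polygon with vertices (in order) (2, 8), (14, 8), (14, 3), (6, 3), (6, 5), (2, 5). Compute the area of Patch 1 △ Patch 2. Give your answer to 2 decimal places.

|Patch 1| = 21, |Patch 2| = 52, |Patch 1∩Patch 2| = 13.
|Patch 1 △ Patch 2| = |Patch 1| + |Patch 2| − 2·|Patch 1∩Patch 2| = 21 + 52 − 26 = 47.00.

47.00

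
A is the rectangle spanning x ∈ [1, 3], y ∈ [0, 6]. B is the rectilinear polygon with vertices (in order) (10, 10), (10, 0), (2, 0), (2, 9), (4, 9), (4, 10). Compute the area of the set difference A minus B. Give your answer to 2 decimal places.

6.00

|A| = 12, |A∩B| = 6.
|A ∖ B| = |A| − |A∩B| = 12 − 6 = 6.00.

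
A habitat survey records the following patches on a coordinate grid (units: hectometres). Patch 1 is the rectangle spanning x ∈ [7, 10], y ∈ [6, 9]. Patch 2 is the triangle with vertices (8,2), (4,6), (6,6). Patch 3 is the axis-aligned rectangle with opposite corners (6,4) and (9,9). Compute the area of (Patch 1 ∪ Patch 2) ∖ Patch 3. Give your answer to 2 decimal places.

|Patch 1 ∪ Patch 2| = 13.
|(Patch 1 ∪ Patch 2) ∩ Patch 3| = 7.
|(Patch 1 ∪ Patch 2) ∖ Patch 3| = 13 − 7 = 6.00.

6.00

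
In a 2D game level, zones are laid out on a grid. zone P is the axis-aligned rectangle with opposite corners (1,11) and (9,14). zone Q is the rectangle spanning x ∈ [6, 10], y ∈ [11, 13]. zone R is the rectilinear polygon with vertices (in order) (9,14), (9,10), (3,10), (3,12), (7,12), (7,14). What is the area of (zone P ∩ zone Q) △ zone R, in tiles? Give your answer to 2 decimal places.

12.00

|zone P ∩ zone Q| = 6.
|(zone P ∩ zone Q) ∩ zone R| = 5.
|(zone P ∩ zone Q) △ zone R| = 6 + 16 − 10 = 12.00.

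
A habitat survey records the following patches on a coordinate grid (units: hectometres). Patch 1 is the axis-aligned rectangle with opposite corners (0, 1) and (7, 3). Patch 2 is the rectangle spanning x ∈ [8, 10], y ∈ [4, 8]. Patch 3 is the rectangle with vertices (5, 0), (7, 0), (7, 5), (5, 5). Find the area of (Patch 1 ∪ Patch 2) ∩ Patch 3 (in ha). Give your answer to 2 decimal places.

4.00

The region (Patch 1 ∪ Patch 2) ∩ Patch 3 is the polygon with vertices (7,1), (5,1), (5,3), (7,3).
By the shoelace formula its area is 4.00.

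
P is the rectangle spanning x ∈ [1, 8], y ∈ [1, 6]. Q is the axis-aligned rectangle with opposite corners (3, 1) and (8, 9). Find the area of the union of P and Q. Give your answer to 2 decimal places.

50.00

By inclusion–exclusion:
Individual areas: |P| = 35, |Q| = 40.
|P∩Q|: x∈[3,8], y∈[1,6] → 5·5 = 25.
|P ∪ Q| = 75 − 25 = 50.00.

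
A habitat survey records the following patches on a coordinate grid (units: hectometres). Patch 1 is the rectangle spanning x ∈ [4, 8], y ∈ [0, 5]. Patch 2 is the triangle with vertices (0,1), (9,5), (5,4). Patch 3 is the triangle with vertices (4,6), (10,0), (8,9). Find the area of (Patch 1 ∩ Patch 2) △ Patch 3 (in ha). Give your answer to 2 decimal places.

21.63

|Patch 1 ∩ Patch 2| = 2.1583.
|(Patch 1 ∩ Patch 2) ∩ Patch 3| = 0.7643.
|(Patch 1 ∩ Patch 2) △ Patch 3| = 2.1583 + 21 − 1.5286 = 21.63.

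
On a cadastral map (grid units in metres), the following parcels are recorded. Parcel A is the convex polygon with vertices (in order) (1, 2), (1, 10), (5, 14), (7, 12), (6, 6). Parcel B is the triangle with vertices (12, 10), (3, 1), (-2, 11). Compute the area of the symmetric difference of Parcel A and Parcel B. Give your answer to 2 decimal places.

|Parcel A| = 45, |Parcel B| = 67.5, |Parcel A∩Parcel B| = 32.7556.
|Parcel A △ Parcel B| = |Parcel A| + |Parcel B| − 2·|Parcel A∩Parcel B| = 45 + 67.5 − 65.5112 = 46.99.

46.99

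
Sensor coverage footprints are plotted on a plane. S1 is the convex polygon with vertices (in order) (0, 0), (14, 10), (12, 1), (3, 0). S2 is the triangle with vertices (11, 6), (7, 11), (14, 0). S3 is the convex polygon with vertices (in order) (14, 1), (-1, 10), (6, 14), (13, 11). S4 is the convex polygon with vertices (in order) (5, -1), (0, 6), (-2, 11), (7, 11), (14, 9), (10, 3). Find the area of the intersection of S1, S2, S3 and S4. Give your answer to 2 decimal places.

1.60

The intersection is the polygon with vertices (11.429,5.143), (11.07,4.605), (9.625,6.875), (10.055,7.182), (11,6).
By the shoelace formula its area is 1.60.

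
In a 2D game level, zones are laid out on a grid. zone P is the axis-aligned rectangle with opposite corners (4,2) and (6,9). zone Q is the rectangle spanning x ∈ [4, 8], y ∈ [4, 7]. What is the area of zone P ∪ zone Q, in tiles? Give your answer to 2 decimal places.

20.00

By inclusion–exclusion:
Individual areas: |zone P| = 14, |zone Q| = 12.
|zone P∩zone Q|: x∈[4,6], y∈[4,7] → 2·3 = 6.
|zone P ∪ zone Q| = 26 − 6 = 20.00.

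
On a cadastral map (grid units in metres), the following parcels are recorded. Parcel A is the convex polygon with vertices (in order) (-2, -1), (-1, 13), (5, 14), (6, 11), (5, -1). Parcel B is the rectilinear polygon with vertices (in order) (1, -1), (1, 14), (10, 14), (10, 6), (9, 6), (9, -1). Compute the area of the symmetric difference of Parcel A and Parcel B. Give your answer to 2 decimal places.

|Parcel A| = 101.5, |Parcel B| = 128, |Parcel A∩Parcel B| = 66.1667.
|Parcel A △ Parcel B| = |Parcel A| + |Parcel B| − 2·|Parcel A∩Parcel B| = 101.5 + 128 − 132.3333 = 97.17.

97.17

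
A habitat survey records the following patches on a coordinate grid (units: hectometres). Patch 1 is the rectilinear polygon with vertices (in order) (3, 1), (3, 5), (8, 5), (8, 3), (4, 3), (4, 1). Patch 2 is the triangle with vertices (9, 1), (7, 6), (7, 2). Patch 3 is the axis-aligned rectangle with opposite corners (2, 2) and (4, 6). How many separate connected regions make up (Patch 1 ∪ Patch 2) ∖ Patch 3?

2

(Patch 1 ∪ Patch 2) ∖ Patch 3 splits into 2 disjoint pieces (area 10.45, area 1).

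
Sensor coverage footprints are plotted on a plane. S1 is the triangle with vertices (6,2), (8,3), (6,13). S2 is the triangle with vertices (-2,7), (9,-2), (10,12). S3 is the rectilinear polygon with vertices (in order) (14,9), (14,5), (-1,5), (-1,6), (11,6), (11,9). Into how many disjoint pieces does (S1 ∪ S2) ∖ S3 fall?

(S1 ∪ S2) ∖ S3 splits into 2 disjoint pieces (area 40.7596, area 31.6944).

2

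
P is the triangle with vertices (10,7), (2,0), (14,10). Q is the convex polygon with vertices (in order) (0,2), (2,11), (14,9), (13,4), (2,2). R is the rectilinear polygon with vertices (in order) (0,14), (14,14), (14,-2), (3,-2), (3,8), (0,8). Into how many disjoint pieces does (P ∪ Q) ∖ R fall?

(P ∪ Q) ∖ R splits into 2 disjoint pieces (area 0.0208, area 13.9091).

2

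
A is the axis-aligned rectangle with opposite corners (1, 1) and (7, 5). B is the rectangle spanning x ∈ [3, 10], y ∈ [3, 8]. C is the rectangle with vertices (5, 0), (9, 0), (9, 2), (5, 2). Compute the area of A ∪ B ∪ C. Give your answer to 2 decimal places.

By inclusion–exclusion:
Individual areas: |A| = 24, |B| = 35, |C| = 8.
|A∩B|: x∈[3,7], y∈[3,5] → 4·2 = 8.
|A∩C|: x∈[5,7], y∈[1,2] → 2·1 = 2.
|B∩C| = 0 (no overlap).
|A∩B∩C| = 0.
|A ∪ B ∪ C| = 67 − 10 + 0 = 57.00.

57.00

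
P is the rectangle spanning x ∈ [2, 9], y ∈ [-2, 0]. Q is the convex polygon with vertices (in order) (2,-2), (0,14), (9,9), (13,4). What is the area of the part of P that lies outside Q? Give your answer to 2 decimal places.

10.33

|P| = 14, |P∩Q| = 3.6667.
|P ∖ Q| = |P| − |P∩Q| = 14 − 3.6667 = 10.33.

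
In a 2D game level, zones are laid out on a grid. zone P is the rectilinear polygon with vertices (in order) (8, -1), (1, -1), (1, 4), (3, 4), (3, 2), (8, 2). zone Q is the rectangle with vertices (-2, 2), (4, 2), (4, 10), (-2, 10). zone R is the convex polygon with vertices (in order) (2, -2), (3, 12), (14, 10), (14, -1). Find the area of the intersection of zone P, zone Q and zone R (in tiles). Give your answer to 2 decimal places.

1.29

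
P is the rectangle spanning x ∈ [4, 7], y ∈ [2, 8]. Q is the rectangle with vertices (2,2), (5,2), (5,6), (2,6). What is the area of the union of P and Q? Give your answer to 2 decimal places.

By inclusion–exclusion:
Individual areas: |P| = 18, |Q| = 12.
|P∩Q|: x∈[4,5], y∈[2,6] → 1·4 = 4.
|P ∪ Q| = 30 − 4 = 26.00.

26.00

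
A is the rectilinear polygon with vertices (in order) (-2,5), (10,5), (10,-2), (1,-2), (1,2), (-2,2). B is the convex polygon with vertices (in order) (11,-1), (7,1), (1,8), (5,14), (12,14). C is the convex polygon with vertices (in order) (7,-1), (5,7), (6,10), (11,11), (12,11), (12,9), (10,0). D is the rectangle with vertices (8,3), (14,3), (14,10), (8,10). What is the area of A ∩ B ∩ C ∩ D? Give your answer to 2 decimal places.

4.00

The intersection is the polygon with vertices (10,5), (10,3), (8,3), (8,5).
By the shoelace formula its area is 4.00.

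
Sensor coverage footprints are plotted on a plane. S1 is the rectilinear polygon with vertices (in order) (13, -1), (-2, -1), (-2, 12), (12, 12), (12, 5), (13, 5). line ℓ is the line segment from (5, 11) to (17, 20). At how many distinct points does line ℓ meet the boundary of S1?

The segment meets the boundary at (6.333,12).

1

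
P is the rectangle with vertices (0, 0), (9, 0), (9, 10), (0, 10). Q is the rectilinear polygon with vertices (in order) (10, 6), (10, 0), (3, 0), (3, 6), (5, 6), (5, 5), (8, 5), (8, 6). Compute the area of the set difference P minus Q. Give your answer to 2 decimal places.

|P| = 90, |P∩Q| = 33.
|P ∖ Q| = |P| − |P∩Q| = 90 − 33 = 57.00.

57.00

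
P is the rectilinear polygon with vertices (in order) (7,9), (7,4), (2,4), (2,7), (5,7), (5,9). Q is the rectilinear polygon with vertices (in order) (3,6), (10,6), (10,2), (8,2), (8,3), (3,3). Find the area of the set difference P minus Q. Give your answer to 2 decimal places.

|P| = 19, |P∩Q| = 8.
|P ∖ Q| = |P| − |P∩Q| = 19 − 8 = 11.00.

11.00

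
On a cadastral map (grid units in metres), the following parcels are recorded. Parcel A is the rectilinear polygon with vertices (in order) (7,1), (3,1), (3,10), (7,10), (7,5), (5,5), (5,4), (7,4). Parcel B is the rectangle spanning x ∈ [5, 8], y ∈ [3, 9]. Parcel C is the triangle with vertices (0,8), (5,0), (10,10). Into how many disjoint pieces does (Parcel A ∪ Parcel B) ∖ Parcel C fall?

3

(Parcel A ∪ Parcel B) ∖ Parcel C splits into 3 disjoint pieces (area 1.5125, area 4, area 4.25).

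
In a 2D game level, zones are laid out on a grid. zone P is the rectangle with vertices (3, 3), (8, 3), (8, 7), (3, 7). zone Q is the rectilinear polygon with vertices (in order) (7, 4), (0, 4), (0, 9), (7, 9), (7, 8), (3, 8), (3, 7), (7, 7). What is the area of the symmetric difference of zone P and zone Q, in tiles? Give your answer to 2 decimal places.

27.00

|zone P| = 20, |zone Q| = 31, |zone P∩zone Q| = 12.
|zone P △ zone Q| = |zone P| + |zone Q| − 2·|zone P∩zone Q| = 20 + 31 − 24 = 27.00.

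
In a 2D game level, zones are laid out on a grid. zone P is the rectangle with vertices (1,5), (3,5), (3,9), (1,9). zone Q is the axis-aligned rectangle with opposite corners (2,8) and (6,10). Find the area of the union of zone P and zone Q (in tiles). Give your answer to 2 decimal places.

15.00

By inclusion–exclusion:
Individual areas: |zone P| = 8, |zone Q| = 8.
|zone P∩zone Q|: x∈[2,3], y∈[8,9] → 1·1 = 1.
|zone P ∪ zone Q| = 16 − 1 = 15.00.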